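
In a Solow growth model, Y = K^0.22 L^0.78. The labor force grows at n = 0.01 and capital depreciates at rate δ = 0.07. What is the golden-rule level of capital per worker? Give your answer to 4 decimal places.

k_gold ≈ 3.6580

Break-even investment rate: n + δ = 0.01 + 0.07 = 0.08.
Setting f'(k) = n+δ gives 0.22·k^(0.22−1) = 0.08, hence k_gold = (0.22/0.08)^(1/0.78) ≈ 3.6580.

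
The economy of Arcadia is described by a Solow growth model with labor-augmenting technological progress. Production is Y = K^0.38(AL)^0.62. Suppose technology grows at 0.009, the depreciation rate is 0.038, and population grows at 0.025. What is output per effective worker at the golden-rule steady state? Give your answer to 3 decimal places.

The effective depreciation rate is n + g + δ = 0.025 + 0.009 + 0.038 = 0.072.
Setting f'(k) = n+g+δ gives 0.38·k^(0.38−1) = 0.072, hence k_gold = (0.38/0.072)^(1/0.62) ≈ 14.6300.
Output: y_gold = k_gold^0.38 = 14.6300^0.38 ≈ 2.7720.

y_gold ≈ 2.772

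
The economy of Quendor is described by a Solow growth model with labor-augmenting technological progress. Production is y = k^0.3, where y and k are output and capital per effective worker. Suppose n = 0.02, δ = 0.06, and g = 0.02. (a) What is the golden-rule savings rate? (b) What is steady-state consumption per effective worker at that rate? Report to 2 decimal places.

(a) s_gold = 0.30; (b) c_gold ≈ 1.12

n + g + δ = 0.02 + 0.02 + 0.06 = 0.1.
For Cobb-Douglas, s_gold equals capital's share: s_gold = 0.3.
Golden rule sets MPK = n+g+δ: 0.3·k^(0.3−1) = 0.1, so k_gold = (0.3/0.1)^(1/0.7) ≈ 4.8040.
y_gold = 4.8040^0.3 ≈ 1.6013; c_gold = (1−0.3)·y_gold ≈ 1.1209.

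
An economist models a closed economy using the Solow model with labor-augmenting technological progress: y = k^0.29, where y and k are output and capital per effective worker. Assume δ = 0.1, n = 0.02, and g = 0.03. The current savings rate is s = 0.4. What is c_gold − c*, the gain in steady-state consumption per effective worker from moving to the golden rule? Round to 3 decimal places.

Δc ≈ 0.034

The effective depreciation rate is n + g + δ = 0.02 + 0.03 + 0.1 = 0.15.
Current steady state (s = 0.4): k* = (0.4/0.15)^(1/0.71) ≈ 3.9807, y* = 3.9807^0.29 ≈ 1.4928, c* = (1−0.4)·1.4928 ≈ 0.8957.
Golden rule sets MPK = n+g+δ: 0.29·k^(0.29−1) = 0.15, so k_gold = (0.29/0.15)^(1/0.71) ≈ 2.5307.
y_gold = 2.5307^0.29 ≈ 1.3090, c_gold = y_gold − 0.15·k_gold ≈ 0.9294.
Gain: Δc = 0.9294 − 0.8957 ≈ 0.0337.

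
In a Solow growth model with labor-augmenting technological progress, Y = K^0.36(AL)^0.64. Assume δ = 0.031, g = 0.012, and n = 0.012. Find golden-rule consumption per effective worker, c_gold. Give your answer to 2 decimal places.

Capital per effective worker breaks even when investment replaces (n + g + δ)·k; here n + g + δ = 0.055.
Setting f'(k) = n+g+δ gives 0.36·k^(0.36−1) = 0.055, hence k_gold = (0.36/0.055)^(1/0.64) ≈ 18.8324.
y_gold = 18.8324^0.36 ≈ 2.8772.
c_gold = y_gold − (n+g+δ)·k_gold = 2.8772 − 0.055·18.8324 ≈ 1.8414.

c_gold ≈ 1.84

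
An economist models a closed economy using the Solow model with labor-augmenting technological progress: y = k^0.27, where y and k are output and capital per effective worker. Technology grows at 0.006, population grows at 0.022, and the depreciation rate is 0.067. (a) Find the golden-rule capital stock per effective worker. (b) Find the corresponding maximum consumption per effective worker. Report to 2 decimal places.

Capital per effective worker breaks even when investment replaces (n + g + δ)·k; here n + g + δ = 0.095.
Maximizing c = f(k) − (n+g+δ)·k gives f'(k) = n+g+δ, i.e. 0.27·k^(0.27−1) = 0.095, so k_gold = (0.27/0.095)^(1/0.73) ≈ 4.1824.
y_gold = 4.1824^0.27 ≈ 1.4716; c_gold = y_gold − 0.095·k_gold ≈ 1.0743.

(a) k_gold ≈ 4.18; (b) c_gold ≈ 1.07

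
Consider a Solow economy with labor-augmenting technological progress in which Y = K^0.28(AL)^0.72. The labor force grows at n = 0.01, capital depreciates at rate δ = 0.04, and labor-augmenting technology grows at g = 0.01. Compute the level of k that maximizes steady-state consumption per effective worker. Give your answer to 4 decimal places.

k_gold ≈ 8.4952

Break-even investment rate: n + g + δ = 0.01 + 0.01 + 0.04 = 0.06.
Golden rule sets MPK = n+g+δ: 0.28·k^(0.28−1) = 0.06, so k_gold = (0.28/0.06)^(1/0.72) ≈ 8.4952.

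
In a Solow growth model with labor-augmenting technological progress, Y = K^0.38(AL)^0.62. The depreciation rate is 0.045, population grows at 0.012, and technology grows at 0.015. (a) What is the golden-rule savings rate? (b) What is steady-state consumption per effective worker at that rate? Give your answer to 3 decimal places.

The effective depreciation rate is n + g + δ = 0.012 + 0.015 + 0.045 = 0.072.
For Cobb-Douglas, s_gold equals capital's share: s_gold = 0.38.
Maximizing c = f(k) − (n+g+δ)·k gives f'(k) = n+g+δ, i.e. 0.38·k^(0.38−1) = 0.072, so k_gold = (0.38/0.072)^(1/0.62) ≈ 14.6300.
y_gold = 14.6300^0.38 ≈ 2.7720; c_gold = (1−0.38)·y_gold ≈ 1.7186.

(a) s_gold = 0.380; (b) c_gold ≈ 1.719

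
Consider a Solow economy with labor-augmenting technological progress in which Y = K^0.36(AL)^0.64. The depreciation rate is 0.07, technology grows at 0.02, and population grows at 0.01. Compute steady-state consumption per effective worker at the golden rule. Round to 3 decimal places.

c_gold ≈ 1.316

n + g + δ = 0.01 + 0.02 + 0.07 = 0.1.
Golden rule sets MPK = n+g+δ: 0.36·k^(0.36−1) = 0.1, so k_gold = (0.36/0.1)^(1/0.64) ≈ 7.3998.
y_gold = 7.3998^0.36 ≈ 2.0555.
c_gold = y_gold − (n+g+δ)·k_gold = 2.0555 − 0.1·7.3998 ≈ 1.3155.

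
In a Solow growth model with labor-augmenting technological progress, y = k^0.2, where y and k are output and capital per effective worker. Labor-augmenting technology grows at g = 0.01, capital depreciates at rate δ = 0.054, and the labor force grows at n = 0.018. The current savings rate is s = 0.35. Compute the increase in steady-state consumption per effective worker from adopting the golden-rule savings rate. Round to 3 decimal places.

Capital per effective worker breaks even when investment replaces (n + g + δ)·k; here n + g + δ = 0.082.
Current steady state (s = 0.35): k* = (0.35/0.082)^(1/0.8) ≈ 6.1350, y* = 6.1350^0.2 ≈ 1.4374, c* = (1−0.35)·1.4374 ≈ 0.9343.
Maximizing c = f(k) − (n+g+δ)·k gives f'(k) = n+g+δ, i.e. 0.2·k^(0.2−1) = 0.082, so k_gold = (0.2/0.082)^(1/0.8) ≈ 3.0480.
y_gold = 3.0480^0.2 ≈ 1.2497, c_gold = y_gold − 0.082·k_gold ≈ 0.9998.
Gain: Δc = 0.9998 − 0.9343 ≈ 0.0655.

Δc ≈ 0.065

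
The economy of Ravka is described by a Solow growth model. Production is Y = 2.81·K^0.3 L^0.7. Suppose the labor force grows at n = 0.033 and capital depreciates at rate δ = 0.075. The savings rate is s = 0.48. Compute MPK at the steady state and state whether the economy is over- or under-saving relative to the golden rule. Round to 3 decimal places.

over-saving; MPK ≈ 0.068

Capital per worker breaks even when investment replaces (n + δ)·k; here n + δ = 0.108.
Steady-state k*: s·A·k^0.3 = 0.108·k gives k* = (0.48·2.81/0.108)^(1/0.7) ≈ 36.8521.
MPK = 0.3·2.81·36.8521^(-0.7) ≈ 0.0675.
MPK < n+δ = 0.108, so the economy is dynamically inefficient (over-saving).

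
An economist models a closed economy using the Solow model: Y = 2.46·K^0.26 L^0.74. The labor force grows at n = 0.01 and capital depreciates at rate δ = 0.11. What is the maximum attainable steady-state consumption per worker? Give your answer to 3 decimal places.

n + δ = 0.01 + 0.11 = 0.12.
At the golden rule the marginal product of capital equals n+δ: 0.26·2.46·k^(0.26−1) = 0.12. Solving, k_gold = (0.26·2.46/0.12)^(1/0.74) ≈ 9.5954.
y_gold = 2.46·9.5954^0.26 ≈ 4.4287.
c_gold = y_gold − (n+δ)·k_gold = 4.4287 − 0.12·9.5954 ≈ 3.2772.

c_gold ≈ 3.277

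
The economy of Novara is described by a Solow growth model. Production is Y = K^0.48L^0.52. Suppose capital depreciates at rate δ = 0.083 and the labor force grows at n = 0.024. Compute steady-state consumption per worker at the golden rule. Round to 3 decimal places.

c_gold ≈ 2.078

Capital per worker breaks even when investment replaces (n + δ)·k; here n + δ = 0.107.
Setting f'(k) = n+δ gives 0.48·k^(0.48−1) = 0.107, hence k_gold = (0.48/0.107)^(1/0.52) ≈ 17.9297.
y_gold = 17.9297^0.48 ≈ 3.9968.
c_gold = y_gold − (n+δ)·k_gold = 3.9968 − 0.107·17.9297 ≈ 2.0783.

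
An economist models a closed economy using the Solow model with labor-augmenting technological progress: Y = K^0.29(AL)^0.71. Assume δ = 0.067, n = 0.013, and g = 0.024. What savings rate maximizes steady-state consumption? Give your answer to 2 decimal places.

s_gold = 0.29

n + g + δ = 0.013 + 0.024 + 0.067 = 0.104.
At the golden rule MPK = n+g+δ, and in any Cobb-Douglas steady state s = (n+g+δ)·k/y = MPK·k/y = capital's share 0.29.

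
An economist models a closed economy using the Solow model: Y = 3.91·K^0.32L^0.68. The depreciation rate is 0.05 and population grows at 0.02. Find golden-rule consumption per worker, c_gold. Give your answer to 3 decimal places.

c_gold ≈ 10.327

Capital per worker breaks even when investment replaces (n + δ)·k; here n + δ = 0.07.
At the golden rule the marginal product of capital equals n+δ: 0.32·3.91·k^(0.32−1) = 0.07. Solving, k_gold = (0.32·3.91/0.07)^(1/0.68) ≈ 69.4245.
y_gold = 3.91·69.4245^0.32 ≈ 15.1866.
c_gold = y_gold − (n+δ)·k_gold = 15.1866 − 0.07·69.4245 ≈ 10.3269.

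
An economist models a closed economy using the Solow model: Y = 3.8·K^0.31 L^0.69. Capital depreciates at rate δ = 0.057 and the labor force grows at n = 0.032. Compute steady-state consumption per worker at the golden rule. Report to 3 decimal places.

Capital per worker breaks even when investment replaces (n + δ)·k; here n + δ = 0.089.
Maximizing c = f(k) − (n+δ)·k gives f'(k) = n+δ, i.e. 0.31·3.8·k^(0.31−1) = 0.089, so k_gold = (0.31·3.8/0.089)^(1/0.69) ≈ 42.2408.
y_gold = 3.8·42.2408^0.31 ≈ 12.1272.
c_gold = y_gold − (n+δ)·k_gold = 12.1272 − 0.089·42.2408 ≈ 8.3678.

c_gold ≈ 8.368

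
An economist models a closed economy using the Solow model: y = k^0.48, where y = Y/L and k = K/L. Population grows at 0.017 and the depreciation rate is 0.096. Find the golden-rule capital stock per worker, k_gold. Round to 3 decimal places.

k_gold ≈ 16.144

Break-even investment rate: n + δ = 0.017 + 0.096 = 0.113.
At the golden rule the marginal product of capital equals n+δ: 0.48·k^(0.48−1) = 0.113. Solving, k_gold = (0.48/0.113)^(1/0.52) ≈ 16.1438.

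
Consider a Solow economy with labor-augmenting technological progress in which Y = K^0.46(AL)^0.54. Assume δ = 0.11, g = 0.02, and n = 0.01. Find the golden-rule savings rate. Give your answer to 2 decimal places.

The effective depreciation rate is n + g + δ = 0.01 + 0.02 + 0.11 = 0.14.
At the golden rule MPK = n+g+δ, and in any Cobb-Douglas steady state s = (n+g+δ)·k/y = MPK·k/y = capital's share 0.46.

s_gold = 0.46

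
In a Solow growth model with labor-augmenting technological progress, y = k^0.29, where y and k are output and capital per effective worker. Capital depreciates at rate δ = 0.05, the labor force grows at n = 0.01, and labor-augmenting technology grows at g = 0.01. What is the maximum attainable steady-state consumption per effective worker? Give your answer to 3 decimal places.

c_gold ≈ 1.269

Capital per effective worker breaks even when investment replaces (n + g + δ)·k; here n + g + δ = 0.07.
Setting f'(k) = n+g+δ gives 0.29·k^(0.29−1) = 0.07, hence k_gold = (0.29/0.07)^(1/0.71) ≈ 7.4035.
y_gold = 7.4035^0.29 ≈ 1.7870.
c_gold = y_gold − (n+g+δ)·k_gold = 1.7870 − 0.07·7.4035 ≈ 1.2688.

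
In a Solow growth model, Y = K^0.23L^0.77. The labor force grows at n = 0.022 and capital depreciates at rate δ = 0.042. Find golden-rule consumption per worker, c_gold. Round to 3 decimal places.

c_gold ≈ 1.128

Capital per worker breaks even when investment replaces (n + δ)·k; here n + δ = 0.064.
At the golden rule the marginal product of capital equals n+δ: 0.23·k^(0.23−1) = 0.064. Solving, k_gold = (0.23/0.064)^(1/0.77) ≈ 5.2661.
y_gold = 5.2661^0.23 ≈ 1.4654.
c_gold = y_gold − (n+δ)·k_gold = 1.4654 − 0.064·5.2661 ≈ 1.1283.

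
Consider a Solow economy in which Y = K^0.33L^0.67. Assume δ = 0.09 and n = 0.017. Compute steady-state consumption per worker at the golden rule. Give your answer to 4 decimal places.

c_gold ≈ 1.1668

The effective depreciation rate is n + δ = 0.017 + 0.09 = 0.107.
At the golden rule the marginal product of capital equals n+δ: 0.33·k^(0.33−1) = 0.107. Solving, k_gold = (0.33/0.107)^(1/0.67) ≈ 5.3709.
y_gold = 5.3709^0.33 ≈ 1.7415.
c_gold = y_gold − (n+δ)·k_gold = 1.7415 − 0.107·5.3709 ≈ 1.1668.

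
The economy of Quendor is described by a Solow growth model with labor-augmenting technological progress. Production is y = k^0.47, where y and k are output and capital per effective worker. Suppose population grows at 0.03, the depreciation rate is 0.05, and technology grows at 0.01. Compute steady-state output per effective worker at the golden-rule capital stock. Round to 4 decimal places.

y_gold ≈ 4.3310

Capital per effective worker breaks even when investment replaces (n + g + δ)·k; here n + g + δ = 0.09.
Maximizing c = f(k) − (n+g+δ)·k gives f'(k) = n+g+δ, i.e. 0.47·k^(0.47−1) = 0.09, so k_gold = (0.47/0.09)^(1/0.53) ≈ 22.6175.
Output: y_gold = k_gold^0.47 = 22.6175^0.47 ≈ 4.3310.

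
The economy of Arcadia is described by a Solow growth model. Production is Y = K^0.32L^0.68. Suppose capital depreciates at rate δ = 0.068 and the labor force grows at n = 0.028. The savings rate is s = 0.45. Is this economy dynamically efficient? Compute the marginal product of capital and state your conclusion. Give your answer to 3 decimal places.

n + δ = 0.028 + 0.068 = 0.096.
Steady-state k*: s·k^0.32 = 0.096·k gives k* = (0.45/0.096)^(1/0.68) ≈ 9.6979.
MPK = 0.32·9.6979^(-0.68) ≈ 0.0683.
MPK < n+δ = 0.096, so the economy is dynamically inefficient (over-saving).

dynamically inefficient; MPK ≈ 0.068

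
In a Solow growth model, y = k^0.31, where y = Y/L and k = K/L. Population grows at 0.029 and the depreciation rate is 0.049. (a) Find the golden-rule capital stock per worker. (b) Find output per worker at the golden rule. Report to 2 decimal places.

(a) k_gold ≈ 7.39; (b) y_gold ≈ 1.86

Capital per worker breaks even when investment replaces (n + δ)·k; here n + δ = 0.078.
Maximizing c = f(k) − (n+δ)·k gives f'(k) = n+δ, i.e. 0.31·k^(0.31−1) = 0.078, so k_gold = (0.31/0.078)^(1/0.69) ≈ 7.3876.
y_gold = 7.3876^0.31 ≈ 1.8588.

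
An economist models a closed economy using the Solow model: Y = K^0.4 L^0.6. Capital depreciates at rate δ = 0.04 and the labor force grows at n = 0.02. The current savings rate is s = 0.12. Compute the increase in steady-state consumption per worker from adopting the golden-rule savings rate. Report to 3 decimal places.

Δc ≈ 0.728

Capital per worker breaks even when investment replaces (n + δ)·k; here n + δ = 0.06.
Current steady state (s = 0.12): k* = (0.12/0.06)^(1/0.6) ≈ 3.1748, y* = 3.1748^0.4 ≈ 1.5874, c* = (1−0.12)·1.5874 ≈ 1.3969.
Maximizing c = f(k) − (n+δ)·k gives f'(k) = n+δ, i.e. 0.4·k^(0.4−1) = 0.06, so k_gold = (0.4/0.06)^(1/0.6) ≈ 23.6146.
y_gold = 23.6146^0.4 ≈ 3.5422, c_gold = y_gold − 0.06·k_gold ≈ 2.1253.
Gain: Δc = 2.1253 − 1.3969 ≈ 0.7284.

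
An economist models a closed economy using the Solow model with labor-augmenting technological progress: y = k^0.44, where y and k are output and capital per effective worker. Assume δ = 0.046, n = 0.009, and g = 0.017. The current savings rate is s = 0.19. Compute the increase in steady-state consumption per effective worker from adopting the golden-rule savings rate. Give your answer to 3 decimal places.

Capital per effective worker breaks even when investment replaces (n + g + δ)·k; here n + g + δ = 0.072.
Current steady state (s = 0.19): k* = (0.19/0.072)^(1/0.56) ≈ 5.6564, y* = 5.6564^0.44 ≈ 2.1435, c* = (1−0.19)·2.1435 ≈ 1.7362.
Maximizing c = f(k) − (n+g+δ)·k gives f'(k) = n+g+δ, i.e. 0.44·k^(0.44−1) = 0.072, so k_gold = (0.44/0.072)^(1/0.56) ≈ 25.3388.
y_gold = 25.3388^0.44 ≈ 4.1463, c_gold = y_gold − 0.072·k_gold ≈ 2.3220.
Gain: Δc = 2.3220 − 1.7362 ≈ 0.5857.

Δc ≈ 0.586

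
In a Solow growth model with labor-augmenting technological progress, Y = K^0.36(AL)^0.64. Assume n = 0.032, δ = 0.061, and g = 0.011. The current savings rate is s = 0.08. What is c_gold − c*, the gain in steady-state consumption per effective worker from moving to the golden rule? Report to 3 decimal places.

Δc ≈ 0.493

The effective depreciation rate is n + g + δ = 0.032 + 0.011 + 0.061 = 0.104.
Current steady state (s = 0.08): k* = (0.08/0.104)^(1/0.64) ≈ 0.6637, y* = 0.6637^0.36 ≈ 0.8628, c* = (1−0.08)·0.8628 ≈ 0.7938.
Golden rule sets MPK = n+g+δ: 0.36·k^(0.36−1) = 0.104, so k_gold = (0.36/0.104)^(1/0.64) ≈ 6.9600.
y_gold = 6.9600^0.36 ≈ 2.0107, c_gold = y_gold − 0.104·k_gold ≈ 1.2868.
Gain: Δc = 1.2868 − 0.7938 ≈ 0.4931.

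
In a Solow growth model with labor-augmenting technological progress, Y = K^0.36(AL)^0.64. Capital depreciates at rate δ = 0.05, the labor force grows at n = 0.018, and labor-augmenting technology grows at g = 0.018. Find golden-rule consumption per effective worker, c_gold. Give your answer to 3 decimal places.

c_gold ≈ 1.432

Capital per effective worker breaks even when investment replaces (n + g + δ)·k; here n + g + δ = 0.086.
Setting f'(k) = n+g+δ gives 0.36·k^(0.36−1) = 0.086, hence k_gold = (0.36/0.086)^(1/0.64) ≈ 9.3663.
y_gold = 9.3663^0.36 ≈ 2.2375.
c_gold = y_gold − (n+g+δ)·k_gold = 2.2375 − 0.086·9.3663 ≈ 1.4320.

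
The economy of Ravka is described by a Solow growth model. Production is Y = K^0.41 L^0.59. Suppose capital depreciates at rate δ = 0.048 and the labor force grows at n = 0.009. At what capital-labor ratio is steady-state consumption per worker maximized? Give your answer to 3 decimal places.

n + δ = 0.009 + 0.048 = 0.057.
Golden rule sets MPK = n+δ: 0.41·k^(0.41−1) = 0.057, so k_gold = (0.41/0.057)^(1/0.59) ≈ 28.3392.

k_gold ≈ 28.339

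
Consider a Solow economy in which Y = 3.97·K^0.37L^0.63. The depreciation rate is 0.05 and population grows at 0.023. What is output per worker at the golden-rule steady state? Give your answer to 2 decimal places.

n + δ = 0.023 + 0.05 = 0.073.
At the golden rule the marginal product of capital equals n+δ: 0.37·3.97·k^(0.37−1) = 0.073. Solving, k_gold = (0.37·3.97/0.073)^(1/0.63) ≈ 117.3050.
Output: y_gold = 3.97·k_gold^0.37 = 3.97·117.3050^0.37 ≈ 23.1440.

y_gold ≈ 23.14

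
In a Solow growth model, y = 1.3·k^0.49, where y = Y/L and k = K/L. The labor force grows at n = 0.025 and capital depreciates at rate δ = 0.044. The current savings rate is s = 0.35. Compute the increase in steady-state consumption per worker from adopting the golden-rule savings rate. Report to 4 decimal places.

The effective depreciation rate is n + δ = 0.025 + 0.044 = 0.069.
Current steady state (s = 0.35): k* = (0.35·1.3/0.069)^(1/0.51) ≈ 40.3832, y* = 1.3·40.3832^0.49 ≈ 7.9613, c* = (1−0.35)·7.9613 ≈ 5.1748.
At the golden rule the marginal product of capital equals n+δ: 0.49·1.3·k^(0.49−1) = 0.069. Solving, k_gold = (0.49·1.3/0.069)^(1/0.51) ≈ 78.1135.
y_gold = 1.3·78.1135^0.49 ≈ 10.9997, c_gold = y_gold − 0.069·k_gold ≈ 5.6098.
Gain: Δc = 5.6098 − 5.1748 ≈ 0.4350.

Δc ≈ 0.4350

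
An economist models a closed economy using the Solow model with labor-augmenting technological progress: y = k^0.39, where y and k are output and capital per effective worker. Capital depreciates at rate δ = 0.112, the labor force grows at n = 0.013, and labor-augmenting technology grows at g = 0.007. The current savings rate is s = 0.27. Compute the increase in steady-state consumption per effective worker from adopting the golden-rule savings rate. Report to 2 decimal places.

n + g + δ = 0.013 + 0.007 + 0.112 = 0.132.
Current steady state (s = 0.27): k* = (0.27/0.132)^(1/0.61) ≈ 3.2322, y* = 3.2322^0.39 ≈ 1.5802, c* = (1−0.27)·1.5802 ≈ 1.1535.
Setting f'(k) = n+g+δ gives 0.39·k^(0.39−1) = 0.132, hence k_gold = (0.39/0.132)^(1/0.61) ≈ 5.9060.
y_gold = 5.9060^0.39 ≈ 1.9990, c_gold = y_gold − 0.132·k_gold ≈ 1.2194.
Gain: Δc = 1.2194 − 1.1535 ≈ 0.0659.

Δc ≈ 0.07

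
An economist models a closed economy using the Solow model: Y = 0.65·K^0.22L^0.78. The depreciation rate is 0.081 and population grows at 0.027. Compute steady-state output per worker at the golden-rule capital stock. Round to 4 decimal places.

y_gold ≈ 0.7036

n + δ = 0.027 + 0.081 = 0.108.
Maximizing c = f(k) − (n+δ)·k gives f'(k) = n+δ, i.e. 0.22·0.65·k^(0.22−1) = 0.108, so k_gold = (0.22·0.65/0.108)^(1/0.78) ≈ 1.4332.
Output: y_gold = 0.65·k_gold^0.22 = 0.65·1.4332^0.22 ≈ 0.7036.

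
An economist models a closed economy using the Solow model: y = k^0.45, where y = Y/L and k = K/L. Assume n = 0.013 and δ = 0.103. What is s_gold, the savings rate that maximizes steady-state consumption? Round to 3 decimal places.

s_gold = 0.450

The effective depreciation rate is n + δ = 0.013 + 0.103 = 0.116.
At the golden rule MPK = n+δ, and in any Cobb-Douglas steady state s = (n+δ)·k/y = MPK·k/y = capital's share 0.45.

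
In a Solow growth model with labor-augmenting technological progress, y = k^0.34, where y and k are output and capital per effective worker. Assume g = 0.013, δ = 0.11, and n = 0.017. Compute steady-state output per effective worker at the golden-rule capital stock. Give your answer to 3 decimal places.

y_gold ≈ 1.579

The effective depreciation rate is n + g + δ = 0.017 + 0.013 + 0.11 = 0.14.
Setting f'(k) = n+g+δ gives 0.34·k^(0.34−1) = 0.14, hence k_gold = (0.34/0.14)^(1/0.66) ≈ 3.8359.
Output: y_gold = k_gold^0.34 = 3.8359^0.34 ≈ 1.5795.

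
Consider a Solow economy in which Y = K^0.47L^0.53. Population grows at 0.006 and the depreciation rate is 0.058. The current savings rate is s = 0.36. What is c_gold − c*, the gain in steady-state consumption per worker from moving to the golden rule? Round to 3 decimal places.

Δc ≈ 0.145

The effective depreciation rate is n + δ = 0.006 + 0.058 = 0.064.
Current steady state (s = 0.36): k* = (0.36/0.064)^(1/0.53) ≈ 26.0211, y* = 26.0211^0.47 ≈ 4.6260, c* = (1−0.36)·4.6260 ≈ 2.9606.
Golden rule sets MPK = n+δ: 0.47·k^(0.47−1) = 0.064, so k_gold = (0.47/0.064)^(1/0.53) ≈ 43.0336.
y_gold = 43.0336^0.47 ≈ 5.8599, c_gold = y_gold − 0.064·k_gold ≈ 3.1057.
Gain: Δc = 3.1057 − 2.9606 ≈ 0.1451.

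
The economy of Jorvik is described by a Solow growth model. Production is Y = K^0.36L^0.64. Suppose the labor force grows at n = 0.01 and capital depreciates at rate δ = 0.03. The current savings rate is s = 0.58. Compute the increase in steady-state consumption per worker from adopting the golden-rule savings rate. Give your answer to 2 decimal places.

Δc ≈ 0.31

Break-even investment rate: n + δ = 0.01 + 0.03 = 0.04.
Current steady state (s = 0.58): k* = (0.58/0.04)^(1/0.64) ≈ 65.2586, y* = 65.2586^0.36 ≈ 4.5006, c* = (1−0.58)·4.5006 ≈ 1.8902.
Setting f'(k) = n+δ gives 0.36·k^(0.36−1) = 0.04, hence k_gold = (0.36/0.04)^(1/0.64) ≈ 30.9745.
y_gold = 30.9745^0.36 ≈ 3.4416, c_gold = y_gold − 0.04·k_gold ≈ 2.2026.
Gain: Δc = 2.2026 − 1.8902 ≈ 0.3124.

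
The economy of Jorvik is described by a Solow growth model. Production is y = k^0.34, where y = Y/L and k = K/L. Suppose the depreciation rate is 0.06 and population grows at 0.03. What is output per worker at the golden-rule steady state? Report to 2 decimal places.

y_gold ≈ 1.98

The effective depreciation rate is n + δ = 0.03 + 0.06 = 0.09.
Maximizing c = f(k) − (n+δ)·k gives f'(k) = n+δ, i.e. 0.34·k^(0.34−1) = 0.09, so k_gold = (0.34/0.09)^(1/0.66) ≈ 7.4920.
Output: y_gold = k_gold^0.34 = 7.4920^0.34 ≈ 1.9832.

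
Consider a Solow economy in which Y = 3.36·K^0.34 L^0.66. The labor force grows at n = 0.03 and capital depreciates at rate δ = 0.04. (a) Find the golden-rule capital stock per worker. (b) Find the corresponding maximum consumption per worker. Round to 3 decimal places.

(a) k_gold ≈ 68.779; (b) c_gold ≈ 9.346

n + δ = 0.03 + 0.04 = 0.07.
Maximizing c = f(k) − (n+δ)·k gives f'(k) = n+δ, i.e. 0.34·3.36·k^(0.34−1) = 0.07, so k_gold = (0.34·3.36/0.07)^(1/0.66) ≈ 68.7788.
y_gold = 3.36·68.7788^0.34 ≈ 14.1603; c_gold = y_gold − 0.07·k_gold ≈ 9.3458.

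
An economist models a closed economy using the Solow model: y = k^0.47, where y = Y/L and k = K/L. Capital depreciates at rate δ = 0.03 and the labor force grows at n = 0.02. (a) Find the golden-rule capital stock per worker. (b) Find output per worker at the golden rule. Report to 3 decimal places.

(a) k_gold ≈ 68.563; (b) y_gold ≈ 7.294

Capital per worker breaks even when investment replaces (n + δ)·k; here n + δ = 0.05.
Setting f'(k) = n+δ gives 0.47·k^(0.47−1) = 0.05, hence k_gold = (0.47/0.05)^(1/0.53) ≈ 68.5631.
y_gold = 68.5631^0.47 ≈ 7.2939.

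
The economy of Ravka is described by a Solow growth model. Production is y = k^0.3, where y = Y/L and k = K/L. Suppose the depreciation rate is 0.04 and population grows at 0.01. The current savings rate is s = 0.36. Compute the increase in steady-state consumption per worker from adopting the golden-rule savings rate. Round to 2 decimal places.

Δc ≈ 0.02

The effective depreciation rate is n + δ = 0.01 + 0.04 = 0.05.
Current steady state (s = 0.36): k* = (0.36/0.05)^(1/0.7) ≈ 16.7788, y* = 16.7788^0.3 ≈ 2.3304, c* = (1−0.36)·2.3304 ≈ 1.4914.
Golden rule sets MPK = n+δ: 0.3·k^(0.3−1) = 0.05, so k_gold = (0.3/0.05)^(1/0.7) ≈ 12.9314.
y_gold = 12.9314^0.3 ≈ 2.1552, c_gold = y_gold − 0.05·k_gold ≈ 1.5087.
Gain: Δc = 1.5087 − 1.4914 ≈ 0.0172.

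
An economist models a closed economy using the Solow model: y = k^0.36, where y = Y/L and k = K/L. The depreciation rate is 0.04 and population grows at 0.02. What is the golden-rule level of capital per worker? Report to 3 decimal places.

Break-even investment rate: n + δ = 0.02 + 0.04 = 0.06.
Golden rule sets MPK = n+δ: 0.36·k^(0.36−1) = 0.06, so k_gold = (0.36/0.06)^(1/0.64) ≈ 16.4385.

k_gold ≈ 16.438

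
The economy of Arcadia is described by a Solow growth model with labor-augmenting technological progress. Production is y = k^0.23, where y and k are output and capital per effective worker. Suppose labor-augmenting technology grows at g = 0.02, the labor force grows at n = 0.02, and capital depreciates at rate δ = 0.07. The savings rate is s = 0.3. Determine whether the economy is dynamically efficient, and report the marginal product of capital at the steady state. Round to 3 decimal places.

dynamically inefficient; MPK ≈ 0.084

n + g + δ = 0.02 + 0.02 + 0.07 = 0.11.
Steady-state k*: s·k^0.23 = 0.11·k gives k* = (0.3/0.11)^(1/0.77) ≈ 3.6803.
MPK = 0.23·3.6803^(-0.77) ≈ 0.0843.
MPK < n+g+δ = 0.11, so the economy is dynamically inefficient (over-saving).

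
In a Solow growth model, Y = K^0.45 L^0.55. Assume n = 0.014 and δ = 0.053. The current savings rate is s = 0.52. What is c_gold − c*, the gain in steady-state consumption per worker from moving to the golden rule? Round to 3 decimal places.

The effective depreciation rate is n + δ = 0.014 + 0.053 = 0.067.
Current steady state (s = 0.52): k* = (0.52/0.067)^(1/0.55) ≈ 41.5004, y* = 41.5004^0.45 ≈ 5.3472, c* = (1−0.52)·5.3472 ≈ 2.5666.
Maximizing c = f(k) − (n+δ)·k gives f'(k) = n+δ, i.e. 0.45·k^(0.45−1) = 0.067, so k_gold = (0.45/0.067)^(1/0.55) ≈ 31.9071.
y_gold = 31.9071^0.45 ≈ 4.7506, c_gold = y_gold − 0.067·k_gold ≈ 2.6128.
Gain: Δc = 2.6128 − 2.5666 ≈ 0.0462.

Δc ≈ 0.046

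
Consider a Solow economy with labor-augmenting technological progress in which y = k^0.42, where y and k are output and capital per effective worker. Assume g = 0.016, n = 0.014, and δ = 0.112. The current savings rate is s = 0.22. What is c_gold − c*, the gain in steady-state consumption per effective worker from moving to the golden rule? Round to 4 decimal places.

Break-even investment rate: n + g + δ = 0.014 + 0.016 + 0.112 = 0.142.
Current steady state (s = 0.22): k* = (0.22/0.142)^(1/0.58) ≈ 2.1272, y* = 2.1272^0.42 ≈ 1.3730, c* = (1−0.22)·1.3730 ≈ 1.0710.
Maximizing c = f(k) − (n+g+δ)·k gives f'(k) = n+g+δ, i.e. 0.42·k^(0.42−1) = 0.142, so k_gold = (0.42/0.142)^(1/0.58) ≈ 6.4864.
y_gold = 6.4864^0.42 ≈ 2.1930, c_gold = y_gold − 0.142·k_gold ≈ 1.2719.
Gain: Δc = 1.2719 − 1.0710 ≈ 0.2010.

Δc ≈ 0.2010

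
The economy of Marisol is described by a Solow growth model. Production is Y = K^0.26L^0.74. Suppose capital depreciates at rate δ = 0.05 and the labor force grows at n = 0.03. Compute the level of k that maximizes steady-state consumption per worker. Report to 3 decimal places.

Break-even investment rate: n + δ = 0.03 + 0.05 = 0.08.
Setting f'(k) = n+δ gives 0.26·k^(0.26−1) = 0.08, hence k_gold = (0.26/0.08)^(1/0.74) ≈ 4.9174.

k_gold ≈ 4.917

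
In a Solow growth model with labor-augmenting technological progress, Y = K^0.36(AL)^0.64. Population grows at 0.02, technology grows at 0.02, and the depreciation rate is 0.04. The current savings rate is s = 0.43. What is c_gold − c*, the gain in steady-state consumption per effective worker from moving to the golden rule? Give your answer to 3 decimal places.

Δc ≈ 0.024

The effective depreciation rate is n + g + δ = 0.02 + 0.02 + 0.04 = 0.08.
Current steady state (s = 0.43): k* = (0.43/0.08)^(1/0.64) ≈ 13.8426, y* = 13.8426^0.36 ≈ 2.5754, c* = (1−0.43)·2.5754 ≈ 1.4680.
Golden rule sets MPK = n+g+δ: 0.36·k^(0.36−1) = 0.08, so k_gold = (0.36/0.08)^(1/0.64) ≈ 10.4868.
y_gold = 10.4868^0.36 ≈ 2.3304, c_gold = y_gold − 0.08·k_gold ≈ 1.4915.
Gain: Δc = 1.4915 − 1.4680 ≈ 0.0235.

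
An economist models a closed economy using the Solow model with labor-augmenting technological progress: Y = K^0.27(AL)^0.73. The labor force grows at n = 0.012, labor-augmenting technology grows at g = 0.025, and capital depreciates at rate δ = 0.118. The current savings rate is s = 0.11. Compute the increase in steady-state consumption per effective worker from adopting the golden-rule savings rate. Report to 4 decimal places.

Δc ≈ 0.1124

Capital per effective worker breaks even when investment replaces (n + g + δ)·k; here n + g + δ = 0.155.
Current steady state (s = 0.11): k* = (0.11/0.155)^(1/0.73) ≈ 0.6251, y* = 0.6251^0.27 ≈ 0.8809, c* = (1−0.11)·0.8809 ≈ 0.7840.
Golden rule sets MPK = n+g+δ: 0.27·k^(0.27−1) = 0.155, so k_gold = (0.27/0.155)^(1/0.73) ≈ 2.1389.
y_gold = 2.1389^0.27 ≈ 1.2279, c_gold = y_gold − 0.155·k_gold ≈ 0.8963.
Gain: Δc = 0.8963 − 0.7840 ≈ 0.1124.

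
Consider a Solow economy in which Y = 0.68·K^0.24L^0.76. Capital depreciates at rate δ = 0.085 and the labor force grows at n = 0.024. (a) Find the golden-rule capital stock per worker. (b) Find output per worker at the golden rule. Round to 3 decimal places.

(a) k_gold ≈ 1.701; (b) y_gold ≈ 0.772

Capital per worker breaks even when investment replaces (n + δ)·k; here n + δ = 0.109.
Maximizing c = f(k) − (n+δ)·k gives f'(k) = n+δ, i.e. 0.24·0.68·k^(0.24−1) = 0.109, so k_gold = (0.24·0.68/0.109)^(1/0.76) ≈ 1.7008.
y_gold = 0.68·1.7008^0.24 ≈ 0.7724.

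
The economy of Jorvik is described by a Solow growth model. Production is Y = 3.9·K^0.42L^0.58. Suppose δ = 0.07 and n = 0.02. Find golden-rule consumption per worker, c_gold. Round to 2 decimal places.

c_gold ≈ 18.49

The effective depreciation rate is n + δ = 0.02 + 0.07 = 0.09.
Setting f'(k) = n+δ gives 0.42·3.9·k^(0.42−1) = 0.09, hence k_gold = (0.42·3.9/0.09)^(1/0.58) ≈ 148.7774.
y_gold = 3.9·148.7774^0.42 ≈ 31.8809.
c_gold = y_gold − (n+δ)·k_gold = 31.8809 − 0.09·148.7774 ≈ 18.4909.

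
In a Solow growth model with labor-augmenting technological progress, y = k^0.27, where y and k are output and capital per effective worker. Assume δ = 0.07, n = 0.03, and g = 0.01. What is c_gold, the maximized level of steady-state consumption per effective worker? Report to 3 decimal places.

Break-even investment rate: n + g + δ = 0.03 + 0.01 + 0.07 = 0.11.
Golden rule sets MPK = n+g+δ: 0.27·k^(0.27−1) = 0.11, so k_gold = (0.27/0.11)^(1/0.73) ≈ 3.4214.
y_gold = 3.4214^0.27 ≈ 1.3939.
c_gold = y_gold − (n+g+δ)·k_gold = 1.3939 − 0.11·3.4214 ≈ 1.0176.

c_gold ≈ 1.018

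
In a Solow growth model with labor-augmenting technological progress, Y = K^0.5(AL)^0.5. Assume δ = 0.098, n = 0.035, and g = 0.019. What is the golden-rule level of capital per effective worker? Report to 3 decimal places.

k_gold ≈ 10.821

The effective depreciation rate is n + g + δ = 0.035 + 0.019 + 0.098 = 0.152.
Setting f'(k) = n+g+δ gives 0.5·k^(0.5−1) = 0.152, hence k_gold = (0.5/0.152)^(1/0.5) ≈ 10.8206.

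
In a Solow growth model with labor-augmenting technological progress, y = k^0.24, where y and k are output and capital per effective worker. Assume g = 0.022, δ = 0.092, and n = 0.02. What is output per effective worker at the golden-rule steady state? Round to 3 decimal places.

y_gold ≈ 1.202

Capital per effective worker breaks even when investment replaces (n + g + δ)·k; here n + g + δ = 0.134.
At the golden rule the marginal product of capital equals n+g+δ: 0.24·k^(0.24−1) = 0.134. Solving, k_gold = (0.24/0.134)^(1/0.76) ≈ 2.1530.
Output: y_gold = k_gold^0.24 = 2.1530^0.24 ≈ 1.2021.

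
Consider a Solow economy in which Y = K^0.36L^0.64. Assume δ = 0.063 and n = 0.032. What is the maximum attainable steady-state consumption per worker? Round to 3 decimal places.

c_gold ≈ 1.354

Capital per worker breaks even when investment replaces (n + δ)·k; here n + δ = 0.095.
At the golden rule the marginal product of capital equals n+δ: 0.36·k^(0.36−1) = 0.095. Solving, k_gold = (0.36/0.095)^(1/0.64) ≈ 8.0173.
y_gold = 8.0173^0.36 ≈ 2.1157.
c_gold = y_gold − (n+δ)·k_gold = 2.1157 − 0.095·8.0173 ≈ 1.3540.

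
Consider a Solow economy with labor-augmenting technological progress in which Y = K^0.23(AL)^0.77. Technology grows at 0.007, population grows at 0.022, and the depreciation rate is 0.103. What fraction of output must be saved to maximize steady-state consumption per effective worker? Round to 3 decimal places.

s_gold = 0.230

Break-even investment rate: n + g + δ = 0.022 + 0.007 + 0.103 = 0.132.
At the golden rule MPK = n+g+δ, and in any Cobb-Douglas steady state s = (n+g+δ)·k/y = MPK·k/y = capital's share 0.23.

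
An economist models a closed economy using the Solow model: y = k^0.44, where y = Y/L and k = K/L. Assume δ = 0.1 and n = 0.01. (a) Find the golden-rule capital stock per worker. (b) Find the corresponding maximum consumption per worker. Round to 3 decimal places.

The effective depreciation rate is n + δ = 0.01 + 0.1 = 0.11.
At the golden rule the marginal product of capital equals n+δ: 0.44·k^(0.44−1) = 0.11. Solving, k_gold = (0.44/0.11)^(1/0.56) ≈ 11.8880.
y_gold = 11.8880^0.44 ≈ 2.9720; c_gold = y_gold − 0.11·k_gold ≈ 1.6643.

(a) k_gold ≈ 11.888; (b) c_gold ≈ 1.664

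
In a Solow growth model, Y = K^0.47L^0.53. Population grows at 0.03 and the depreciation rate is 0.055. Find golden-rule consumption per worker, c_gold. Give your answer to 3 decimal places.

c_gold ≈ 2.415

The effective depreciation rate is n + δ = 0.03 + 0.055 = 0.085.
Maximizing c = f(k) − (n+δ)·k gives f'(k) = n+δ, i.e. 0.47·k^(0.47−1) = 0.085, so k_gold = (0.47/0.085)^(1/0.53) ≈ 25.1931.
y_gold = 25.1931^0.47 ≈ 4.5562.
c_gold = y_gold − (n+δ)·k_gold = 4.5562 − 0.085·25.1931 ≈ 2.4148.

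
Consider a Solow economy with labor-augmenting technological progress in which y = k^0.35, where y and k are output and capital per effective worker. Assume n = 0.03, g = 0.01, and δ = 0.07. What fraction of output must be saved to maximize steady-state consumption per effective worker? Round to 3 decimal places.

s_gold = 0.350

Capital per effective worker breaks even when investment replaces (n + g + δ)·k; here n + g + δ = 0.11.
At the golden rule MPK = n+g+δ, and in any Cobb-Douglas steady state s = (n+g+δ)·k/y = MPK·k/y = capital's share 0.35.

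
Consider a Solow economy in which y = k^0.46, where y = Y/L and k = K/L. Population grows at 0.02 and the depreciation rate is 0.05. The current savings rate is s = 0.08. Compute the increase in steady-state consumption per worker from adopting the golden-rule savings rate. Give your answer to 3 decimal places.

Δc ≈ 1.654

Capital per worker breaks even when investment replaces (n + δ)·k; here n + δ = 0.07.
Current steady state (s = 0.08): k* = (0.08/0.07)^(1/0.54) ≈ 1.2805, y* = 1.2805^0.46 ≈ 1.1205, c* = (1−0.08)·1.1205 ≈ 1.0308.
Golden rule sets MPK = n+δ: 0.46·k^(0.46−1) = 0.07, so k_gold = (0.46/0.07)^(1/0.54) ≈ 32.6727.
y_gold = 32.6727^0.46 ≈ 4.9719, c_gold = y_gold − 0.07·k_gold ≈ 2.6848.
Gain: Δc = 2.6848 − 1.0308 ≈ 1.6540.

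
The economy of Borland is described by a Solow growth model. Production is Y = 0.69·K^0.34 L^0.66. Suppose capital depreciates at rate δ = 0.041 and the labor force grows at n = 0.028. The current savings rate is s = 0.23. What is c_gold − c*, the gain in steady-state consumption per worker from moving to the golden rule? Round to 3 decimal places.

Break-even investment rate: n + δ = 0.028 + 0.041 = 0.069.
Current steady state (s = 0.23): k* = (0.23·0.69/0.069)^(1/0.66) ≈ 3.5324, y* = 0.69·3.5324^0.34 ≈ 1.0597, c* = (1−0.23)·1.0597 ≈ 0.8160.
At the golden rule the marginal product of capital equals n+δ: 0.34·0.69·k^(0.34−1) = 0.069. Solving, k_gold = (0.34·0.69/0.069)^(1/0.66) ≈ 6.3866.
y_gold = 0.69·6.3866^0.34 ≈ 1.2961, c_gold = y_gold − 0.069·k_gold ≈ 0.8554.
Gain: Δc = 0.8554 − 0.8160 ≈ 0.0394.

Δc ≈ 0.039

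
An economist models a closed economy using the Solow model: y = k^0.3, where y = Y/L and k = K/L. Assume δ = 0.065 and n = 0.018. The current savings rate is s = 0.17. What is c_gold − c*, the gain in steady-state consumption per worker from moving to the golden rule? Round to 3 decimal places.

The effective depreciation rate is n + δ = 0.018 + 0.065 = 0.083.
Current steady state (s = 0.17): k* = (0.17/0.083)^(1/0.7) ≈ 2.7849, y* = 2.7849^0.3 ≈ 1.3597, c* = (1−0.17)·1.3597 ≈ 1.1286.
At the golden rule the marginal product of capital equals n+δ: 0.3·k^(0.3−1) = 0.083. Solving, k_gold = (0.3/0.083)^(1/0.7) ≈ 6.2691.
y_gold = 6.2691^0.3 ≈ 1.7344, c_gold = y_gold − 0.083·k_gold ≈ 1.2141.
Gain: Δc = 1.2141 − 1.1286 ≈ 0.0856.

Δc ≈ 0.086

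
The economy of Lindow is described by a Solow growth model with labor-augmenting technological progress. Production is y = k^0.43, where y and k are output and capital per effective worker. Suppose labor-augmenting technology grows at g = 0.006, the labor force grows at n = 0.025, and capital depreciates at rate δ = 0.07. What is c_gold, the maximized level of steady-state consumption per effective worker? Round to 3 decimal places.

Break-even investment rate: n + g + δ = 0.025 + 0.006 + 0.07 = 0.101.
At the golden rule the marginal product of capital equals n+g+δ: 0.43·k^(0.43−1) = 0.101. Solving, k_gold = (0.43/0.101)^(1/0.57) ≈ 12.6989.
y_gold = 12.6989^0.43 ≈ 2.9828.
c_gold = y_gold − (n+g+δ)·k_gold = 2.9828 − 0.101·12.6989 ≈ 1.7002.

c_gold ≈ 1.700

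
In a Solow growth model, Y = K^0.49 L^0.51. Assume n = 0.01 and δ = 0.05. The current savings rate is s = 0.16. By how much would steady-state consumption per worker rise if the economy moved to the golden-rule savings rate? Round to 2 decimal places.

Δc ≈ 1.68

Break-even investment rate: n + δ = 0.01 + 0.05 = 0.06.
Current steady state (s = 0.16): k* = (0.16/0.06)^(1/0.51) ≈ 6.8428, y* = 6.8428^0.49 ≈ 2.5660, c* = (1−0.16)·2.5660 ≈ 2.1555.
Maximizing c = f(k) − (n+δ)·k gives f'(k) = n+δ, i.e. 0.49·k^(0.49−1) = 0.06, so k_gold = (0.49/0.06)^(1/0.51) ≈ 61.4219.
y_gold = 61.4219^0.49 ≈ 7.5210, c_gold = y_gold − 0.06·k_gold ≈ 3.8357.
Gain: Δc = 3.8357 − 2.1555 ≈ 1.6803.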